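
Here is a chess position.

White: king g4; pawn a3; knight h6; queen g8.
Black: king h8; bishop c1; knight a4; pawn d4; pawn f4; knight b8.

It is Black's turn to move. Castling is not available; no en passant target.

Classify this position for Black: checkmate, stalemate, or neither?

checkmate

Black to move; black king on h8.
In check: yes, from the white queen on g8.
King squares — g7: attacked by Qg8; h7: attacked by Qg8; g8: attacked by Nh6.
Legal moves for Black: none.
In check with no legal moves → checkmate.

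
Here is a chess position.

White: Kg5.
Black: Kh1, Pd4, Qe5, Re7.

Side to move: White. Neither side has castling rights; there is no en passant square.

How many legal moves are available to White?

White to move; king on g5.
In check: yes, from the black queen on e5.
Legal moves: Kh6, Kg6, Kh4, Kg4.
Count: 4.

4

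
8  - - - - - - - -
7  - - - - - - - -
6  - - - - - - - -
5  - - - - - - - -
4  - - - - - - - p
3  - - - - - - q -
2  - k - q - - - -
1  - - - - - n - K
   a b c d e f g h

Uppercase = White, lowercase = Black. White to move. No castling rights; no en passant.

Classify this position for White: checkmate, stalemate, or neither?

White to move; white king on h1.
In check: no.
King squares — g1: attacked by Qg3; g2: attacked by Qd2; h2: attacked by Nf1.
Legal moves for White: none.
Not in check and no legal moves → stalemate.

stalemate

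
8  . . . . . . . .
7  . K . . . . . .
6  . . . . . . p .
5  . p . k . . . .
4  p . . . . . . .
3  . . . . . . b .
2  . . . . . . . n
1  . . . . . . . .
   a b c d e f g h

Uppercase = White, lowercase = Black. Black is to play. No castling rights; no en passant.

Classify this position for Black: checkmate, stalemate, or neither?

Black to move; black king on d5.
In check: no.
Legal moves for Black include: Ke6, Kd6, Ke5, Kc5, Ke4, Kd4, Kc4, Bb8, Bc7, Bd6, Be5, Bh4, Bf4, Bf2, Be1, Ng4, Nf3, Nf1, ... (list truncated; more exist).
Black has legal moves and is not in check → neither.

neither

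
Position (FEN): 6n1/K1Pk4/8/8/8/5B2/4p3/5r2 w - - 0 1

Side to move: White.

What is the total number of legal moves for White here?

White to move; king on a7.
In check: no.
Legal moves: Kb8, Ka8, Kb7, Kb6, Ka6, Ba8, Bb7, Bc6+, Bh5, Bd5, Bg4+, Be4, Bg2, Bxe2, Bh1, c8=Q+, c8=R, c8=B+, c8=N.
Count: 19.

19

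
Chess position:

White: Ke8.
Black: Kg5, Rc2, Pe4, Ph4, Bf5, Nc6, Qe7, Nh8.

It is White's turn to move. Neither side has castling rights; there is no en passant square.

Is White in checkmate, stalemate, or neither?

checkmate

White to move; white king on e8.
In check: yes, from the black queen on e7.
King squares — d7: attacked by Bf5; e7: attacked by Nc6; f7: attacked by Qe7; d8: attacked by Nc6; f8: attacked by Qe7.
Legal moves for White: none.
In check with no legal moves → checkmate.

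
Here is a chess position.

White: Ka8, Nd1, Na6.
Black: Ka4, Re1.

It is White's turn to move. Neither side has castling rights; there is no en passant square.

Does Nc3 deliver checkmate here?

no

After Nc3: black king on a4; in check: yes, from the white knight on c3.
Black has 3 legal replies: Ka5, Kb3, Ka3.
In check but a legal move exists → not checkmate.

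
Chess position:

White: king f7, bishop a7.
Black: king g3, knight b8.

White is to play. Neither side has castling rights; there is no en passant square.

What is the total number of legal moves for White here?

15

White to move; king on f7.
In check: no.
Legal moves: Kg8, Kf8, Ke8, Kg7, Ke7, Kg6, Kf6, Ke6, Bxb8+, Bb6, Bc5, Bd4, Be3, Bf2+, Bg1.
Count: 15.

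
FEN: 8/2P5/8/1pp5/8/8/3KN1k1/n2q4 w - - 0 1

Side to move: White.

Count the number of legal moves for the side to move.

3

White to move; king on d2.
In check: yes, from the black queen on d1.
Legal moves: Ke3, Kc3, Kxd1.
Count: 3.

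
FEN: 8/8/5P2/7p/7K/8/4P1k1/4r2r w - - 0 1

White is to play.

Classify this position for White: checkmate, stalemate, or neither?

neither

White to move; white king on h4.
In check: yes, from the black rook on h1.
Legal moves for White: Kg5.
White is in check but has 1 legal move → neither.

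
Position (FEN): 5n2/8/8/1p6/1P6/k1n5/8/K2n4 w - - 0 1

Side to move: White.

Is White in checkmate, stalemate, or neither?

White to move; white king on a1.
In check: no.
King squares — b1: attacked by Nc3; a2: attacked by Ka3; b2: attacked by Nd1.
Legal moves for White: none.
Not in check and no legal moves → stalemate.

stalemate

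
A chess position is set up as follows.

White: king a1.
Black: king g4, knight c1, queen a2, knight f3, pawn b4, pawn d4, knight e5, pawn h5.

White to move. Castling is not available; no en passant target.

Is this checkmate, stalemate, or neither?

checkmate

White to move; white king on a1.
In check: yes, from the black queen on a2.
King squares — b1: attacked by Qa2; a2: attacked by Nc1; b2: attacked by Qa2.
Legal moves for White: none.
In check with no legal moves → checkmate.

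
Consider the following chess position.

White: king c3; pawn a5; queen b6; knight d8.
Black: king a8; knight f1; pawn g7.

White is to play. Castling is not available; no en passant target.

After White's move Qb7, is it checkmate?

yes

After Qb7: black king on a8; in check: yes, from the white queen on b7.
King squares — a7: attacked by Qb7; b7: attacked by Nd8; b8: attacked by Qb7.
Black has no legal moves → checkmate.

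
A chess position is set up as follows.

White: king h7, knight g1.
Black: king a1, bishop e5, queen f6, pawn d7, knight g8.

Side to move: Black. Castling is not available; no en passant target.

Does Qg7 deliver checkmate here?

After Qg7: white king on h7; in check: yes, from the black queen on g7.
King squares — g6: attacked by Qg7; h6: attacked by Qg7; g7: attacked by Be5; g8: attacked by Qg7; h8: attacked by Qg7.
White has no legal moves → checkmate.

yes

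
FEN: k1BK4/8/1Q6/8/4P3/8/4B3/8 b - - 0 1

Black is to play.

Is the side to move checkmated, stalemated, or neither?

stalemate

Black to move; black king on a8.
In check: no.
King squares — a7: attacked by Qb6; b7: attacked by Qb6; b8: attacked by Qb6.
Legal moves for Black: none.
Not in check and no legal moves → stalemate.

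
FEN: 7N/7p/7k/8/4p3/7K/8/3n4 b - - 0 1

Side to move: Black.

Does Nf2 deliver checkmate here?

After Nf2: white king on h3; in check: yes, from the black knight on f2.
White has 4 legal replies: Kh4, Kg3, Kh2, Kg2.
In check but a legal move exists → not checkmate.

no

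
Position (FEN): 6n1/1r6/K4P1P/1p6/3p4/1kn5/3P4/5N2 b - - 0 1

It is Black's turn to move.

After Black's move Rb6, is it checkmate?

After Rb6: white king on a6; in check: yes, from the black rook on b6.
White has 3 legal replies: Ka7, Kxb6, Ka5.
In check but a legal move exists → not checkmate.

no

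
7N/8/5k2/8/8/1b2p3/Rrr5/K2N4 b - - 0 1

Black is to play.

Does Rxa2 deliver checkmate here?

After Rxa2: white king on a1; in check: yes, from the black rook on a2.
White has 1 legal reply: Kb1.
In check but a legal move exists → not checkmate.

no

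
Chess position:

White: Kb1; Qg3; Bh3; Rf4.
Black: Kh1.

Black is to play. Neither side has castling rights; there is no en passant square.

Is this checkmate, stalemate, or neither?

stalemate

Black to move; black king on h1.
In check: no.
King squares — g1: attacked by Qg3; g2: attacked by Qg3; h2: attacked by Qg3.
Legal moves for Black: none.
Not in check and no legal moves → stalemate.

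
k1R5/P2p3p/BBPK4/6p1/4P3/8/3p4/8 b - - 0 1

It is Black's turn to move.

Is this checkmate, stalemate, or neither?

checkmate

Black to move; black king on a8.
In check: yes, from the white rook on c8.
King squares — a7: attacked by Bb6; b7: attacked by Ba6; b8: attacked by Pa7.
Legal moves for Black: none.
In check with no legal moves → checkmate.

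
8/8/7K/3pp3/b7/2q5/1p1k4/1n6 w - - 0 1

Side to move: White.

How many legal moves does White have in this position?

5

White to move; king on h6.
In check: no.
Legal moves: Kh7, Kg7, Kg6, Kh5, Kg5.
Count: 5.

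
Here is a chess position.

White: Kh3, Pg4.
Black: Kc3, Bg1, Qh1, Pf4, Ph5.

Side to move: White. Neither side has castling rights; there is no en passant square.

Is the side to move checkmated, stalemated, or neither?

checkmate

White to move; white king on h3.
In check: yes, from the black queen on h1.
King squares — g2: attacked by Qh1; h2: attacked by Bg1; g3: attacked by Pf4; g4: own pawn; h4: attacked by Qh1.
Legal moves for White: none.
In check with no legal moves → checkmate.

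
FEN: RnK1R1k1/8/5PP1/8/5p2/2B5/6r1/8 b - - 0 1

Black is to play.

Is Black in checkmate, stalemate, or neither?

Black to move; black king on g8.
In check: yes, from the white rook on e8.
King squares — f7: attacked by Pg6; g7: attacked by Pf6; h7: attacked by Pg6; f8: attacked by Re8; h8: attacked by Re8.
Legal moves for Black: none.
In check with no legal moves → checkmate.

checkmate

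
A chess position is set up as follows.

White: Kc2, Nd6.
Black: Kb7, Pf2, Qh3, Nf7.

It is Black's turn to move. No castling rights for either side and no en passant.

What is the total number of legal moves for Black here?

8

Black to move; king on b7.
In check: yes, from the white knight on d6.
Legal moves: Kb8, Ka8, Kc7, Ka7, Kc6, Kb6, Ka6, Nxd6.
Count: 8.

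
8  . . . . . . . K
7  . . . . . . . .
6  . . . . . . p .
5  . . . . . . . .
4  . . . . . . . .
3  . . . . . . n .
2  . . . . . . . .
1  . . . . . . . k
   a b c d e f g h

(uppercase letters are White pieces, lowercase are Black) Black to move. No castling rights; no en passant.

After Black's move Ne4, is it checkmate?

After Ne4: white king on h8; in check: no.
White is not in check, so this cannot be checkmate.

no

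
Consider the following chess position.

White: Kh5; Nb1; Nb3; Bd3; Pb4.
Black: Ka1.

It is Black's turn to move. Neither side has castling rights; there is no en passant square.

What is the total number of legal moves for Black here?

2

Black to move; king on a1.
In check: yes, from the white knight on b3.
Legal moves: Kb2, Ka2.
Count: 2.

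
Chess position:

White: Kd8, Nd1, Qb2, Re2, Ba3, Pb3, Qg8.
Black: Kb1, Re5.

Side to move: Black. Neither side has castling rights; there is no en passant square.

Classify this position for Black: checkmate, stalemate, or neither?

checkmate

Black to move; black king on b1.
In check: yes, from the white queen on b2.
King squares — a1: attacked by Qb2; c1: attacked by Qb2; a2: attacked by Qb2; b2: attacked by Nd1; c2: attacked by Qb2.
Legal moves for Black: none.
In check with no legal moves → checkmate.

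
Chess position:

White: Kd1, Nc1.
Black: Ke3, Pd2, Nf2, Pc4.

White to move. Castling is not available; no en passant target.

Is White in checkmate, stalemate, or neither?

neither

White to move; white king on d1.
In check: yes, from the black knight on f2.
Legal moves for White: Kc2.
White is in check but has 1 legal move → neither.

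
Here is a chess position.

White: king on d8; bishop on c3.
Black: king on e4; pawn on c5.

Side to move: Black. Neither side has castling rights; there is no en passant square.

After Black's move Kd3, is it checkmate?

no

After Kd3: white king on d8; in check: no.
White is not in check, so this cannot be checkmate.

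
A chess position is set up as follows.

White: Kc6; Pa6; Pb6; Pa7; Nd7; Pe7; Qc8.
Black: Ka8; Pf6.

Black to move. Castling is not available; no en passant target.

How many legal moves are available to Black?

0

Black to move; king on a8.
In check: yes, from the white queen on c8.
Legal moves: none.
Count: 0.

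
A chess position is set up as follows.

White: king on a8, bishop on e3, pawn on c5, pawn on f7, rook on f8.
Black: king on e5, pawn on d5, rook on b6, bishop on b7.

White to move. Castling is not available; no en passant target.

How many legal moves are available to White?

White to move; king on a8.
In check: yes, from the black bishop on b7.
Legal moves: Kb8, Ka7.
Count: 2.

2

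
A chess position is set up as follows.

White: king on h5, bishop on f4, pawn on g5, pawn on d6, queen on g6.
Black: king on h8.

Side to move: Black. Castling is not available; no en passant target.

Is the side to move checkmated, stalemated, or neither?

stalemate

Black to move; black king on h8.
In check: no.
King squares — g7: attacked by Qg6; h7: attacked by Qg6; g8: attacked by Qg6.
Legal moves for Black: none.
Not in check and no legal moves → stalemate.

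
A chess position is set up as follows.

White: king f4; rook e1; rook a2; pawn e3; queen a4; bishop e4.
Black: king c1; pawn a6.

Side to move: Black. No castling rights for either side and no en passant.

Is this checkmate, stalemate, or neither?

checkmate

Black to move; black king on c1.
In check: yes, from the white rook on e1.
King squares — b1: attacked by Re1; d1: attacked by Re1; b2: attacked by Ra2; c2: attacked by Ra2; d2: attacked by Ra2.
Legal moves for Black: none.
In check with no legal moves → checkmate.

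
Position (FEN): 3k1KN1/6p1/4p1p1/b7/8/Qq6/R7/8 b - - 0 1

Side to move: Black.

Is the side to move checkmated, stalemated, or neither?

Black to move; black king on d8.
In check: no.
Legal moves for Black include: Kc8, Kd7, Kc7, Bc7, Bb6, Bb4+, Bc3, Bd2, Be1, Qb8, Qb7, Qb6, Qd5, Qb5, Qc4, Qb4+, Qa4, Qh3, ... (list truncated; more exist).
Black has legal moves and is not in check → neither.

neither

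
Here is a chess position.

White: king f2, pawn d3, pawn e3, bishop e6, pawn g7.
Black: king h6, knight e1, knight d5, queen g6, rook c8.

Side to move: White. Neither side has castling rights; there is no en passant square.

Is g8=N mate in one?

no

After g8=N: black king on h6; in check: yes, from the white knight on g8.
Black has 6 legal replies: Kh7, Kg7, Kh5, Kg5, Rxg8, Qxg8.
In check but a legal move exists → not checkmate.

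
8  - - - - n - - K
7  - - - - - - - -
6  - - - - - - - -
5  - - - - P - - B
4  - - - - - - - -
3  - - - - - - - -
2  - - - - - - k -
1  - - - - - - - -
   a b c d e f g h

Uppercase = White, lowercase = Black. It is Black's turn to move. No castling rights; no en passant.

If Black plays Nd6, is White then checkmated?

After Nd6: white king on h8; in check: no.
White is not in check, so this cannot be checkmate.

no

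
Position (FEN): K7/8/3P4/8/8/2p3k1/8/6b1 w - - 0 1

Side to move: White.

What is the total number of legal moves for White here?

White to move; king on a8.
In check: no.
Legal moves: Kb8, Kb7, d7.
Count: 3.

3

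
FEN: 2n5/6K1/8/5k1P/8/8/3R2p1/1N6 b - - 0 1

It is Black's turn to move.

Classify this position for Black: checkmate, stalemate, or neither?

Black to move; black king on f5.
In check: no.
Legal moves for Black: Ne7, Na7, Nd6, Nb6, Ke6, Kg5, Ke5, Kg4, Kf4, Ke4, g1=Q+, g1=R+, g1=B, g1=N.
Black has 14 legal moves and is not in check → neither.

neither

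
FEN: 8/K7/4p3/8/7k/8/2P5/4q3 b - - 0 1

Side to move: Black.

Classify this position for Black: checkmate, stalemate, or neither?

Black to move; black king on h4.
In check: no.
Legal moves for Black include: Kh5, Kg5, Kg4, Kh3, Kg3, Qe5, Qa5+, Qe4, Qb4, Qg3, Qe3+, Qc3, Qf2+, Qe2, Qd2, Qh1, Qg1+, Qf1, ... (list truncated; more exist).
Black has legal moves and is not in check → neither.

neither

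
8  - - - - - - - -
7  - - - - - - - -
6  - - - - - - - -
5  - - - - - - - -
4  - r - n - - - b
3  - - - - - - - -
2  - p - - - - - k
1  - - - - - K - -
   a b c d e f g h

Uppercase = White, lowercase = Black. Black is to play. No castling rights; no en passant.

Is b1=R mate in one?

yes

After b1=R: white king on f1; in check: yes, from the black rook on b1.
King squares — e1: attacked by Rb1; g1: attacked by Rb1; e2: attacked by Nd4; f2: attacked by Bh4; g2: attacked by Kh2.
White has no legal moves → checkmate.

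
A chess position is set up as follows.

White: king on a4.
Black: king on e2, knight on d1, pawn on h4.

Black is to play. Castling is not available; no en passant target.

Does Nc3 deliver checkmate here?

no

After Nc3: white king on a4; in check: yes, from the black knight on c3.
White has 4 legal replies: Ka5, Kb4, Kb3, Ka3.
In check but a legal move exists → not checkmate.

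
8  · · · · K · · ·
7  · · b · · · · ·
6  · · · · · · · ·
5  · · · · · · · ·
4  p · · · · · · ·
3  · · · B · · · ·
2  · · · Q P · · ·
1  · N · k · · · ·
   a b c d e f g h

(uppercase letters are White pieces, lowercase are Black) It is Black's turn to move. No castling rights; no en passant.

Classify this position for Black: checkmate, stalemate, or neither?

checkmate

Black to move; black king on d1.
In check: yes, from the white queen on d2.
King squares — c1: attacked by Qd2; e1: attacked by Qd2; c2: attacked by Qd2; d2: attacked by Nb1; e2: attacked by Qd2.
Legal moves for Black: none.
In check with no legal moves → checkmate.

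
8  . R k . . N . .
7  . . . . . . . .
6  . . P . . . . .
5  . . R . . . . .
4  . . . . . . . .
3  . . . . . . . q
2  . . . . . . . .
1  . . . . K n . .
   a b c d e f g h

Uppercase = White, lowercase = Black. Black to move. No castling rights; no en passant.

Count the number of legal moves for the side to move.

2

Black to move; king on c8.
In check: yes, from the white rook on b8.
Legal moves: Kxb8, Kc7.
Count: 2.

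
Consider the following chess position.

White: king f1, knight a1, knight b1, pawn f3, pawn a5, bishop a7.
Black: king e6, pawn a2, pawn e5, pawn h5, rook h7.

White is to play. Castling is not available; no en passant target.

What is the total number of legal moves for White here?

White to move; king on f1.
In check: no.
Legal moves: Bb8, Bb6, Bc5, Bd4, Be3, Bf2, Bg1, Kg2, Kf2, Ke2, Kg1, Ke1, Nc3, Na3, Nd2, Nb3, Nc2, a6, f4.
Count: 19.

19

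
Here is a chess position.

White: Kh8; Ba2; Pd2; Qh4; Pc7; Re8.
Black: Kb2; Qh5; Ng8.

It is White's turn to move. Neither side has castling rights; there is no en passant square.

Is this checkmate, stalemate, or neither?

neither

White to move; white king on h8.
In check: yes, from the black queen on h5.
King squares — g7: available; h7: attacked by Qh5; g8: available.
Legal moves for White: Kxg8, Kg7, Qxh5.
White is in check but has 3 legal moves → neither.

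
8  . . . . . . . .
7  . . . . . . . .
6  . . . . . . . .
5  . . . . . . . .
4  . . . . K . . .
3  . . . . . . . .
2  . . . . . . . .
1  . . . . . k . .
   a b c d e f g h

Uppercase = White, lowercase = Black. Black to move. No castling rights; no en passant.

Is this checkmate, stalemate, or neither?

neither

Black to move; black king on f1.
In check: no.
Legal moves for Black: Kg2, Kf2, Ke2, Kg1, Ke1.
Black has 5 legal moves and is not in check → neither.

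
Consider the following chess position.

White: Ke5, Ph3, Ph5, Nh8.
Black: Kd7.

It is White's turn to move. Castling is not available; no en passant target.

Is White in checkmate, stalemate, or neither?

neither

White to move; white king on e5.
In check: no.
Legal moves for White: Nf7, Ng6, Kf6, Kf5, Kd5, Kf4, Ke4, Kd4, h6, h4.
White has 10 legal moves and is not in check → neither.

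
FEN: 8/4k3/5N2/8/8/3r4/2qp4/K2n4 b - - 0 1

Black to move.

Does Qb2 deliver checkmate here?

After Qb2: white king on a1; in check: yes, from the black queen on b2.
King squares — b1: attacked by Qb2; a2: attacked by Qb2; b2: attacked by Nd1.
White has no legal moves → checkmate.

yes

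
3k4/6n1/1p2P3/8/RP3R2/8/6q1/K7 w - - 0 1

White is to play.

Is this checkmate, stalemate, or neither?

White to move; white king on a1.
In check: no.
Legal moves for White include: Rf8+, Rf7, Rf6, Rf5, Rh4, Rg4, Re4, Rd4+, Rc4, Rf3, Rf2, Rf1, Ra8+, Ra7, Ra6, Ra5, Ra3, Ra2, ... (list truncated; more exist).
White has legal moves and is not in check → neither.

neither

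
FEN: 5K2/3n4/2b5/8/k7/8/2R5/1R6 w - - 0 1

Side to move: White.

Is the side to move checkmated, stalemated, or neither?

neither

White to move; white king on f8.
In check: yes, from the black knight on d7.
Legal moves for White: Kg8, Ke8, Kg7, Kf7, Ke7.
White is in check but has 5 legal moves → neither.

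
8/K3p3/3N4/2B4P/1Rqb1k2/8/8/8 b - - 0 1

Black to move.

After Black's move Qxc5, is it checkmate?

After Qxc5: white king on a7; in check: yes, from the black queen on c5.
White has 5 legal replies: Kb8, Ka8, Kb7, Ka6, Rb6.
In check but a legal move exists → not checkmate.

no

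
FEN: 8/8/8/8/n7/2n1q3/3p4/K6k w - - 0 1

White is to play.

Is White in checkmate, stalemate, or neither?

stalemate

White to move; white king on a1.
In check: no.
King squares — b1: attacked by Nc3; a2: attacked by Nc3; b2: attacked by Na4.
Legal moves for White: none.
Not in check and no legal moves → stalemate.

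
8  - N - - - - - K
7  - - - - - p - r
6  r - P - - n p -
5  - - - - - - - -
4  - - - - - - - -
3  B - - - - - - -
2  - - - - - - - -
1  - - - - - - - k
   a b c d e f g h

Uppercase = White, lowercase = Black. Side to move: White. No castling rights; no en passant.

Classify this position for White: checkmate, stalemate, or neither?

White to move; white king on h8.
In check: yes, from the black rook on h7.
King squares — g7: attacked by Rh7; h7: attacked by Nf6; g8: attacked by Nf6.
Legal moves for White: none.
In check with no legal moves → checkmate.

checkmate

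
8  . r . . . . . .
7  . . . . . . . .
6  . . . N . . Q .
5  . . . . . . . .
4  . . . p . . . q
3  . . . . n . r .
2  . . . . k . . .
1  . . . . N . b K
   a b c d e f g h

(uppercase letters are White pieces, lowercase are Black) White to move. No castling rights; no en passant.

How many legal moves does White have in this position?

0

White to move; king on h1.
In check: yes, from the black queen on h4.
Legal moves: none.
Count: 0.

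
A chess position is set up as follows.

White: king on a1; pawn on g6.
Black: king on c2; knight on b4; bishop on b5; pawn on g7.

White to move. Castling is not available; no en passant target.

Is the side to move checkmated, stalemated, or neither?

White to move; white king on a1.
In check: no.
King squares — b1: attacked by Kc2; a2: attacked by Nb4; b2: attacked by Kc2.
Legal moves for White: none.
Not in check and no legal moves → stalemate.

stalemate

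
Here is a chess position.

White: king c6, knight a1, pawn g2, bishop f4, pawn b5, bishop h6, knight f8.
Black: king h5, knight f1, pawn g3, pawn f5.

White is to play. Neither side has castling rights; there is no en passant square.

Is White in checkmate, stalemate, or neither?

White to move; white king on c6.
In check: no.
Legal moves for White include: Nh7, Nd7, Ng6, Ne6, Bg7, Bhg5, Kd7, Kc7, Kb7, Kd6, Kb6, Kd5, Kc5, Bb8, Bc7, Bd6, Bfg5, Be5, ... (list truncated; more exist).
White has legal moves and is not in check → neither.

neither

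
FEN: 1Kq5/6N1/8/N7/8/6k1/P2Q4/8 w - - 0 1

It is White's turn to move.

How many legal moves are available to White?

White to move; king on b8.
In check: yes, from the black queen on c8.
Legal moves: Kxc8, Ka7.
Count: 2.

2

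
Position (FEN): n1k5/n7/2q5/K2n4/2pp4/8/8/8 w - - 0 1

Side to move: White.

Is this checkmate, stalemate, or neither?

stalemate

White to move; white king on a5.
In check: no.
King squares — a4: attacked by Qc6; b4: attacked by Nd5; b5: attacked by Qc6; a6: attacked by Qc6; b6: attacked by Nd5.
Legal moves for White: none.
Not in check and no legal moves → stalemate.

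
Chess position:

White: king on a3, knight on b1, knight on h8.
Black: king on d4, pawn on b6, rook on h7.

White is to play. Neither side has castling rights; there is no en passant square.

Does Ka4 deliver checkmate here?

no

After Ka4: black king on d4; in check: no.
Black is not in check, so this cannot be checkmate.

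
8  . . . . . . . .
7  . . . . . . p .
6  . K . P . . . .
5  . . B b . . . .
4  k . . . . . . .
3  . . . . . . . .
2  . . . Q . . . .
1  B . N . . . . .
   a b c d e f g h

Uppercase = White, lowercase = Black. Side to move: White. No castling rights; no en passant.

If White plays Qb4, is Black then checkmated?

After Qb4: black king on a4; in check: yes, from the white queen on b4.
King squares — a3: attacked by Qb4; b3: attacked by Nc1; b4: attacked by Bc5; a5: attacked by Qb4; b5: attacked by Qb4.
Black has no legal moves → checkmate.

yes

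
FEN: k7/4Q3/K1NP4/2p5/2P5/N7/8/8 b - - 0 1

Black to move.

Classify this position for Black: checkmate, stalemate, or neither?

Black to move; black king on a8.
In check: no.
King squares — a7: attacked by Ka6; b7: attacked by Ka6; b8: attacked by Nc6.
Legal moves for Black: none.
Not in check and no legal moves → stalemate.

stalemate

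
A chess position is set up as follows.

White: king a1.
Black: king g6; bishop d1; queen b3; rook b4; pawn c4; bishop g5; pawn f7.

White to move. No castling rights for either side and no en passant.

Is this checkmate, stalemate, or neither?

White to move; white king on a1.
In check: no.
King squares — b1: attacked by Qb3; a2: attacked by Qb3; b2: attacked by Qb3.
Legal moves for White: none.
Not in check and no legal moves → stalemate.

stalemate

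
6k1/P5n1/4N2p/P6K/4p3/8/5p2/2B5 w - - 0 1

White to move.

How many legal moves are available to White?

White to move; king on h5.
In check: yes, from the black knight on g7.
Legal moves: Kxh6, Kg6, Kh4, Kg4, Nxg7.
Count: 5.

5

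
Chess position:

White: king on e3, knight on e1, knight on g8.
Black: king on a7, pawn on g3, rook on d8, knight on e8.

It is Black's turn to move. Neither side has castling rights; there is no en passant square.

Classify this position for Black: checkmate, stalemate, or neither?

neither

Black to move; black king on a7.
In check: no.
Legal moves for Black include: Ng7, Nc7, Nf6, Nd6, Rc8, Rb8, Ra8, Rd7, Rd6, Rd5, Rd4, Rd3+, Rd2, Rd1, Kb8, Ka8, Kb7, Kb6, ... (list truncated; more exist).
Black has legal moves and is not in check → neither.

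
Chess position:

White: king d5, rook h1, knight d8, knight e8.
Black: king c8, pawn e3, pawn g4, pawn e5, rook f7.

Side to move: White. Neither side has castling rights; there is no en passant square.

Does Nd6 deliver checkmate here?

After Nd6: black king on c8; in check: yes, from the white knight on d6.
Black has 4 legal replies: Kxd8, Kb8, Kd7, Kc7.
In check but a legal move exists → not checkmate.

no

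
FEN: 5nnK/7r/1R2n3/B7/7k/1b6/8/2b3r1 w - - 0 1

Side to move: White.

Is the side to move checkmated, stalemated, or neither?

White to move; white king on h8.
In check: yes, from the black rook on h7.
King squares — g7: attacked by Rg1; h7: attacked by Nf8; g8: attacked by Rg1.
Legal moves for White: none.
In check with no legal moves → checkmate.

checkmate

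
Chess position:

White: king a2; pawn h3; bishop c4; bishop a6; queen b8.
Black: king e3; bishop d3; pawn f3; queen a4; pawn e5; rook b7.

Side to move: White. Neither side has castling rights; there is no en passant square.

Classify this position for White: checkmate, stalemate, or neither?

checkmate

White to move; white king on a2.
In check: yes, from the black queen on a4.
King squares — a1: attacked by Qa4; b1: attacked by Bd3; b2: attacked by Rb7; a3: attacked by Qa4; b3: attacked by Qa4.
Legal moves for White: none.
In check with no legal moves → checkmate.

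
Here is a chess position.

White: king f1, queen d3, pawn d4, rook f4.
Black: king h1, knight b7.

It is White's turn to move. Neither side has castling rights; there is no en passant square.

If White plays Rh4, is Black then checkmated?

After Rh4: black king on h1; in check: yes, from the white rook on h4.
King squares — g1: attacked by Kf1; g2: attacked by Kf1; h2: attacked by Rh4.
Black has no legal moves → checkmate.

yes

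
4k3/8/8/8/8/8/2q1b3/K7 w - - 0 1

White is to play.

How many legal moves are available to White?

White to move; king on a1.
In check: no.
Legal moves: none.
Count: 0.

0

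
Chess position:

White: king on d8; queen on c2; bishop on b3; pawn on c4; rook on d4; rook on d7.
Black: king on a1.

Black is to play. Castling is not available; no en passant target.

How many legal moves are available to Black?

0

Black to move; king on a1.
In check: no.
Legal moves: none.
Count: 0.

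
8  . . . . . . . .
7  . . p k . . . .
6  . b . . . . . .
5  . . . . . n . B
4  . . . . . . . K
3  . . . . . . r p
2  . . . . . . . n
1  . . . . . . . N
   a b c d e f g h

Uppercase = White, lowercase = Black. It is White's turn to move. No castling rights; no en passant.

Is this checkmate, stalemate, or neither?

checkmate

White to move; white king on h4.
In check: yes, from the black knight on f5.
King squares — g3: attacked by Nf5; h3: attacked by Rg3; g4: attacked by Nh2; g5: attacked by Rg3; h5: own bishop.
Legal moves for White: none.
In check with no legal moves → checkmate.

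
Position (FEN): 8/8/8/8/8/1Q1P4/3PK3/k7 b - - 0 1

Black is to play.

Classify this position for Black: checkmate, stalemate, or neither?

Black to move; black king on a1.
In check: no.
King squares — b1: attacked by Qb3; a2: attacked by Qb3; b2: attacked by Qb3.
Legal moves for Black: none.
Not in check and no legal moves → stalemate.

stalemate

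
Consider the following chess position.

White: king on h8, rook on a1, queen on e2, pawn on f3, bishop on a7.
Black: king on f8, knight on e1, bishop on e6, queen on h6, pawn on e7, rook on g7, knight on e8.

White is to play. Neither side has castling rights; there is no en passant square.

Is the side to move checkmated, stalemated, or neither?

White to move; white king on h8.
In check: yes, from the black queen on h6.
King squares — g7: attacked by Qh6; h7: attacked by Qh6; g8: attacked by Be6.
Legal moves for White: none.
In check with no legal moves → checkmate.

checkmate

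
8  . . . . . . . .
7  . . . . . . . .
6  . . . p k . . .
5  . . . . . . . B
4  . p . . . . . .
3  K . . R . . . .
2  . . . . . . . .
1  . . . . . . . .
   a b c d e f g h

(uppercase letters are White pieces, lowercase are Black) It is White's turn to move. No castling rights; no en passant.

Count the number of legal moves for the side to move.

5

White to move; king on a3.
In check: yes, from the black pawn on b4.
Legal moves: Kxb4, Ka4, Kb3, Kb2, Ka2.
Count: 5.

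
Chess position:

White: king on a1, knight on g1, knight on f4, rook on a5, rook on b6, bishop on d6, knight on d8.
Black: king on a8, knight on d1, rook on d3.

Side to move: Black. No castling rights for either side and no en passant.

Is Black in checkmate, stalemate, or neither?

checkmate

Black to move; black king on a8.
In check: yes, from the white rook on a5.
King squares — a7: attacked by Ra5; b7: attacked by Rb6; b8: attacked by Rb6.
Legal moves for Black: none.
In check with no legal moves → checkmate.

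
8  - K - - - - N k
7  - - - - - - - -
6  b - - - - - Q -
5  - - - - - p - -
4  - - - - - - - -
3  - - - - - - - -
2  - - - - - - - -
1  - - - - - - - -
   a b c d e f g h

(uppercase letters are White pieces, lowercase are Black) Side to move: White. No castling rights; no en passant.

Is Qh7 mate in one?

no

After Qh7: black king on h8; in check: yes, from the white queen on h7.
Black has 1 legal reply: Kxh7.
In check but a legal move exists → not checkmate.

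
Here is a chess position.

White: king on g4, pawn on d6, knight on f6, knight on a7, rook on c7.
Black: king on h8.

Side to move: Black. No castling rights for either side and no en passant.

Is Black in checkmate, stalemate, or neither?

stalemate

Black to move; black king on h8.
In check: no.
King squares — g7: attacked by Rc7; h7: attacked by Nf6; g8: attacked by Nf6.
Legal moves for Black: none.
Not in check and no legal moves → stalemate.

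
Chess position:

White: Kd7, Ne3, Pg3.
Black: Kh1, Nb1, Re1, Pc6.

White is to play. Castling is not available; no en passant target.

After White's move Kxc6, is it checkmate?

no

After Kxc6: black king on h1; in check: no.
Black is not in check, so this cannot be checkmate.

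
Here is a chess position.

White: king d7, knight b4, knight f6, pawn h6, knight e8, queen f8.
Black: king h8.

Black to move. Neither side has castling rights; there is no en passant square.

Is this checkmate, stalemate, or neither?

Black to move; black king on h8.
In check: yes, from the white queen on f8.
King squares — g7: attacked by Ph6; h7: attacked by Nf6; g8: attacked by Nf6.
Legal moves for Black: none.
In check with no legal moves → checkmate.

checkmate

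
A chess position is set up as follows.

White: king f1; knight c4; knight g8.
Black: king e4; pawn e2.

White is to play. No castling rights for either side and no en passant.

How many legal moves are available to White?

5

White to move; king on f1.
In check: yes, from the black pawn on e2.
Legal moves: Kg2, Kf2, Kxe2, Kg1, Ke1.
Count: 5.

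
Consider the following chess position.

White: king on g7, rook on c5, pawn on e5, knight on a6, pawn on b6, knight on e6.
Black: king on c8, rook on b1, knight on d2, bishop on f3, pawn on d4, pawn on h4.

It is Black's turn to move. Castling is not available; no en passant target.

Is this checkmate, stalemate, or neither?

Black to move; black king on c8.
In check: yes, from the white rook on c5.
Legal moves for Black: Kd7, Kb7, Bc6.
Black is in check but has 3 legal moves → neither.

neither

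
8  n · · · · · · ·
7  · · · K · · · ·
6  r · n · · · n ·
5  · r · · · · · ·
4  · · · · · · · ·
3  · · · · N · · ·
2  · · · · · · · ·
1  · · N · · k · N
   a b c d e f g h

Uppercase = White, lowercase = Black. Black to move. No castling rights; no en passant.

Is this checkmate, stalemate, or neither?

Black to move; black king on f1.
In check: yes, from the white knight on e3.
King squares — e1: available; g1: available; e2: attacked by Nc1; f2: attacked by Nh1; g2: attacked by Ne3.
Legal moves for Black: Kg1, Ke1.
Black is in check but has 2 legal moves → neither.

neither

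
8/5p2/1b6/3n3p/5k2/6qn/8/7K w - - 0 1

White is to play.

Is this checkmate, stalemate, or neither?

stalemate

White to move; white king on h1.
In check: no.
King squares — g1: attacked by Qg3; g2: attacked by Qg3; h2: attacked by Qg3.
Legal moves for White: none.
Not in check and no legal moves → stalemate.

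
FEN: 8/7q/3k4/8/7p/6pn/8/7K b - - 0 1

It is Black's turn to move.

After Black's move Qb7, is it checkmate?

yes

After Qb7: white king on h1; in check: yes, from the black queen on b7.
King squares — g1: attacked by Nh3; g2: attacked by Qb7; h2: attacked by Pg3.
White has no legal moves → checkmate.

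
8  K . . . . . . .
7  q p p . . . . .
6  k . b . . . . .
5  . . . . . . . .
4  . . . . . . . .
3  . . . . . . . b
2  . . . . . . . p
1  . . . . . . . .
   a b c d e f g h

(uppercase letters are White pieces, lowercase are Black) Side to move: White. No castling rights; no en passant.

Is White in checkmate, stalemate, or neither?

White to move; white king on a8.
In check: yes, from the black queen on a7.
King squares — a7: attacked by Ka6; b7: attacked by Ka6; b8: attacked by Qa7.
Legal moves for White: none.
In check with no legal moves → checkmate.

checkmate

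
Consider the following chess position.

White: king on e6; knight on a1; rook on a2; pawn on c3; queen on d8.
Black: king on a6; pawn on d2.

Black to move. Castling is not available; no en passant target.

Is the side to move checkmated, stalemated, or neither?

neither

Black to move; black king on a6.
In check: yes, from the white rook on a2.
Legal moves for Black: Kb7, Kb5.
Black is in check but has 2 legal moves → neither.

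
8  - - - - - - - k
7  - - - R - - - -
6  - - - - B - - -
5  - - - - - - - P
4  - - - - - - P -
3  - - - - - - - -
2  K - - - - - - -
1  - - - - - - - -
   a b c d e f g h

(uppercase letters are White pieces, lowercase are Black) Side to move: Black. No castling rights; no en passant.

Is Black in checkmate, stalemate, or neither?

Black to move; black king on h8.
In check: no.
King squares — g7: attacked by Rd7; h7: attacked by Rd7; g8: attacked by Be6.
Legal moves for Black: none.
Not in check and no legal moves → stalemate.

stalemate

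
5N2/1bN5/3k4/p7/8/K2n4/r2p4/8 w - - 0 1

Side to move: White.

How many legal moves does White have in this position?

2

White to move; king on a3.
In check: yes, from the black rook on a2.
Legal moves: Kb3, Kxa2.
Count: 2.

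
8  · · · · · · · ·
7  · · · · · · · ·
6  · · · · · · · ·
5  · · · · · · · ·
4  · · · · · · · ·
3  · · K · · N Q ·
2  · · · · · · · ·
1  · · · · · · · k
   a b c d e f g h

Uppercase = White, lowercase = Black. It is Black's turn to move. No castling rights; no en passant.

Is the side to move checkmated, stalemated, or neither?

stalemate

Black to move; black king on h1.
In check: no.
King squares — g1: attacked by Nf3; g2: attacked by Qg3; h2: attacked by Nf3.
Legal moves for Black: none.
Not in check and no legal moves → stalemate.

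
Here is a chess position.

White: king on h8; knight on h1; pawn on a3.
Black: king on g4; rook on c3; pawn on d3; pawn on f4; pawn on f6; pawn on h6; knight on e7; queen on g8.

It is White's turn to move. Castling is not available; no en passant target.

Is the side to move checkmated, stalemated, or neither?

checkmate

White to move; white king on h8.
In check: yes, from the black queen on g8.
King squares — g7: attacked by Qg8; h7: attacked by Qg8; g8: attacked by Ne7.
Legal moves for White: none.
In check with no legal moves → checkmate.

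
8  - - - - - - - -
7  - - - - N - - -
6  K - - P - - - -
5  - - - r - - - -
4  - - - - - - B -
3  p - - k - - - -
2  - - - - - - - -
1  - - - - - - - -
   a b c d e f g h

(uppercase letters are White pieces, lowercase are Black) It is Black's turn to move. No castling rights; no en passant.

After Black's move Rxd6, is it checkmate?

After Rxd6: white king on a6; in check: yes, from the black rook on d6.
White has 5 legal replies: Kb7, Ka7, Kb5, Ka5, Nc6.
In check but a legal move exists → not checkmate.

no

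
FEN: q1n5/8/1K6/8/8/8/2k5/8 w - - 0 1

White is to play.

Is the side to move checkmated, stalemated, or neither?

White to move; white king on b6.
In check: yes, from the black knight on c8.
Legal moves for White: Kc7, Kc5, Kb5.
White is in check but has 3 legal moves → neither.

neither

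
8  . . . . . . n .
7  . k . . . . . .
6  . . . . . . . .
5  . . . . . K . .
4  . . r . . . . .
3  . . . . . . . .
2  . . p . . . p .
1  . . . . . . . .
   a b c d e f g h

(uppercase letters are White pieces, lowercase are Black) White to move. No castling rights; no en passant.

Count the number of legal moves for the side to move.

4

White to move; king on f5.
In check: no.
Legal moves: Kg6, Ke6, Kg5, Ke5.
Count: 4.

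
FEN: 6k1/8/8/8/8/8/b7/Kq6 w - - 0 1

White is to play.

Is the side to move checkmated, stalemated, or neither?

checkmate

White to move; white king on a1.
In check: yes, from the black queen on b1.
King squares — b1: attacked by Ba2; a2: attacked by Qb1; b2: attacked by Qb1.
Legal moves for White: none.
In check with no legal moves → checkmate.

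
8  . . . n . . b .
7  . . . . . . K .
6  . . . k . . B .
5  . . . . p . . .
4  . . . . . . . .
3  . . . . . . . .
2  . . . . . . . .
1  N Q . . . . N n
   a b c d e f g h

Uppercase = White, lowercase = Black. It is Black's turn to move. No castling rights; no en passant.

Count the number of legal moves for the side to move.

21

Black to move; king on d6.
In check: no.
Legal moves: Bh7, Bf7, Be6, Bd5, Bc4, Bb3, Ba2, Nf7, Nb7, Ne6+, Nc6, Ke7, Kd7, Kc7, Ke6, Kc6, Kd5, Kc5, Ng3, Nf2, e4.
Count: 21.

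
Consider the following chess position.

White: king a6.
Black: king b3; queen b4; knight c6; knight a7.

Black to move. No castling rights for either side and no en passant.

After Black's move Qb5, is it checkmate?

yes

After Qb5: white king on a6; in check: yes, from the black queen on b5.
King squares — a5: attacked by Qb5; b5: attacked by Na7; b6: attacked by Qb5; a7: attacked by Nc6; b7: attacked by Qb5.
White has no legal moves → checkmate.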